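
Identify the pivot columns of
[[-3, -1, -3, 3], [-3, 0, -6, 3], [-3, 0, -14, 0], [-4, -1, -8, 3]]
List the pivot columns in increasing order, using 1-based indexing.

1, 2, 3, 4

r1 ← -1/3·r1
  [  1  1/3    1  -1 ]
  [ -3    0   -6   3 ]
  [ -3    0  -14   0 ]
  [ -4   -1   -8   3 ]
r2 ← r2 + 3·r1
  [  1  1/3    1  -1 ]
  [  0    1   -3   0 ]
  [ -3    0  -14   0 ]
  [ -4   -1   -8   3 ]
r3 ← r3 + 3·r1
  [  1  1/3    1  -1 ]
  [  0    1   -3   0 ]
  [  0    1  -11  -3 ]
  [ -4   -1   -8   3 ]
r4 ← r4 + 4·r1
  [ 1  1/3    1  -1 ]
  [ 0    1   -3   0 ]
  [ 0    1  -11  -3 ]
  [ 0  1/3   -4  -1 ]
r3 ← r3 − r2
  [ 1  1/3   1  -1 ]
  [ 0    1  -3   0 ]
  [ 0    0  -8  -3 ]
  [ 0  1/3  -4  -1 ]
r4 ← r4 − 1/3·r2
  [ 1  1/3   1  -1 ]
  [ 0    1  -3   0 ]
  [ 0    0  -8  -3 ]
  [ 0    0  -3  -1 ]
r3 ← -1/8·r3
  [ 1  1/3   1   -1 ]
  [ 0    1  -3    0 ]
  [ 0    0   1  3/8 ]
  [ 0    0  -3   -1 ]
r4 ← r4 + 3·r3
  [ 1  1/3   1   -1 ]
  [ 0    1  -3    0 ]
  [ 0    0   1  3/8 ]
  [ 0    0   0  1/8 ]
r4 ← 8·r4
  [ 1  1/3   1   -1 ]
  [ 0    1  -3    0 ]
  [ 0    0   1  3/8 ]
  [ 0    0   0    1 ]
r3 ← r3 − 3/8·r4
  [ 1  1/3   1  -1 ]
  [ 0    1  -3   0 ]
  [ 0    0   1   0 ]
  [ 0    0   0   1 ]
r1 ← r1 + r4
  [ 1  1/3   1  0 ]
  [ 0    1  -3  0 ]
  [ 0    0   1  0 ]
  [ 0    0   0  1 ]
r2 ← r2 + 3·r3
  [ 1  1/3  1  0 ]
  [ 0    1  0  0 ]
  [ 0    0  1  0 ]
  [ 0    0  0  1 ]
r1 ← r1 − r3
  [ 1  1/3  0  0 ]
  [ 0    1  0  0 ]
  [ 0    0  1  0 ]
  [ 0    0  0  1 ]
r1 ← r1 − 1/3·r2
  [ 1  0  0  0 ]
  [ 0  1  0  0 ]
  [ 0  0  1  0 ]
  [ 0  0  0  1 ]
Pivot columns are the columns containing a leading 1.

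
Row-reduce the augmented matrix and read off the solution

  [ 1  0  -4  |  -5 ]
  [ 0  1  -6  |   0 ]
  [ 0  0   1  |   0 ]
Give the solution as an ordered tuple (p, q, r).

(-5, 0, 0)

Add 6 times R3 to R2.
  [ 1  0  -4  |  -5 ]
  [ 0  1   0  |   0 ]
  [ 0  0   1  |   0 ]
Add 4 times R3 to R1.
  [ 1  0  0  |  -5 ]
  [ 0  1  0  |   0 ]
  [ 0  0  1  |   0 ]
Reading off the last column: p = -5, q = 0, r = 0.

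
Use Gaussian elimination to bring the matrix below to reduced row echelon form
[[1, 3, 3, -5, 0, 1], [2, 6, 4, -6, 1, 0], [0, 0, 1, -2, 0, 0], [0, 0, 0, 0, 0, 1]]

R2 := R2 − 2·R1
  [ 1  3   3  -5  0   1 ]
  [ 0  0  -2   4  1  -2 ]
  [ 0  0   1  -2  0   0 ]
  [ 0  0   0   0  0   1 ]
R2 := -1/2·R2
  [ 1  3  3  -5     0  1 ]
  [ 0  0  1  -2  -1/2  1 ]
  [ 0  0  1  -2     0  0 ]
  [ 0  0  0   0     0  1 ]
R3 := R3 − R2
  [ 1  3  3  -5     0   1 ]
  [ 0  0  1  -2  -1/2   1 ]
  [ 0  0  0   0   1/2  -1 ]
  [ 0  0  0   0     0   1 ]
R3 := 2·R3
  [ 1  3  3  -5     0   1 ]
  [ 0  0  1  -2  -1/2   1 ]
  [ 0  0  0   0     1  -2 ]
  [ 0  0  0   0     0   1 ]
R3 := R3 + 2·R4
  [ 1  3  3  -5     0  1 ]
  [ 0  0  1  -2  -1/2  1 ]
  [ 0  0  0   0     1  0 ]
  [ 0  0  0   0     0  1 ]
R2 := R2 − R4
  [ 1  3  3  -5     0  1 ]
  [ 0  0  1  -2  -1/2  0 ]
  [ 0  0  0   0     1  0 ]
  [ 0  0  0   0     0  1 ]
R1 := R1 − R4
  [ 1  3  3  -5     0  0 ]
  [ 0  0  1  -2  -1/2  0 ]
  [ 0  0  0   0     1  0 ]
  [ 0  0  0   0     0  1 ]
R2 := R2 + 1/2·R3
  [ 1  3  3  -5  0  0 ]
  [ 0  0  1  -2  0  0 ]
  [ 0  0  0   0  1  0 ]
  [ 0  0  0   0  0  1 ]
R1 := R1 − 3·R2
  [ 1  3  0   1  0  0 ]
  [ 0  0  1  -2  0  0 ]
  [ 0  0  0   0  1  0 ]
  [ 0  0  0   0  0  1 ]

[[1, 3, 0, 1, 0, 0], [0, 0, 1, -2, 0, 0], [0, 0, 0, 0, 1, 0], [0, 0, 0, 0, 0, 1]]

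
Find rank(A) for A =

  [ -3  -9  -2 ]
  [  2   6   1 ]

rank = 2

ρ1 → -1/3·ρ1
  [ 1  3  2/3 ]
  [ 2  6    1 ]
ρ2 → ρ2 − 2·ρ1
  [ 1  3   2/3 ]
  [ 0  0  -1/3 ]
ρ2 → -3·ρ2
  [ 1  3  2/3 ]
  [ 0  0    1 ]
ρ1 → ρ1 − 2/3·ρ2
  [ 1  3  0 ]
  [ 0  0  1 ]
The reduced form has 2 nonzero rows.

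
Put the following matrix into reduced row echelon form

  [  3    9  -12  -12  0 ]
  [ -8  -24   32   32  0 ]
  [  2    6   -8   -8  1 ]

[[1, 3, -4, -4, 0], [0, 0, 0, 0, 1], [0, 0, 0, 0, 0]]

ρ1 → 1/3·ρ1
ρ2 → ρ2 + 8·ρ1
ρ3 → ρ3 − 2·ρ1
ρ2 ↔ ρ3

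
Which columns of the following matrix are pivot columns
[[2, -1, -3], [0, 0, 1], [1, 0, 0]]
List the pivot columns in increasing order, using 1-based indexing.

Multiply R1 by 1/2.
Subtract R1 from R3.
Swap R2 and R3.
Multiply R2 by 2.
Subtract 3 times R3 from R2.
Add 3/2 times R3 to R1.
Add 1/2 times R2 to R1.
Pivot columns are the columns containing a leading 1.

1, 2, 3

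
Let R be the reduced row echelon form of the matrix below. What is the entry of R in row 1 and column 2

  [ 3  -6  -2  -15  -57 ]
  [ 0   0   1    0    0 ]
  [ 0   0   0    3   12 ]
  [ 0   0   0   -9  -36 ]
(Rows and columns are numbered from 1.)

-2

R1 ← 1/3·R1
R3 ← 1/3·R3
R4 ← R4 + 9·R3
R1 ← R1 + 5·R3
R1 ← R1 + 2/3·R2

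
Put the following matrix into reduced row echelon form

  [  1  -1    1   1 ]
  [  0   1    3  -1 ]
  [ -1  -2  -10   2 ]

Add r1 to r3.
  [ 1  -1   1   1 ]
  [ 0   1   3  -1 ]
  [ 0  -3  -9   3 ]
Add 3 times r2 to r3.
  [ 1  -1  1   1 ]
  [ 0   1  3  -1 ]
  [ 0   0  0   0 ]
Add r2 to r1.
  [ 1  0  4   0 ]
  [ 0  1  3  -1 ]
  [ 0  0  0   0 ]

[[1, 0, 4, 0], [0, 1, 3, -1], [0, 0, 0, 0]]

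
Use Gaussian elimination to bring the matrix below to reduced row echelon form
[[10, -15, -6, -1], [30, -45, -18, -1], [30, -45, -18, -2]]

[[1, -3/2, -3/5, 0], [0, 0, 0, 1], [0, 0, 0, 0]]

R1 -> 1/10·R1
  [  1  -3/2  -3/5  -1/10 ]
  [ 30   -45   -18     -1 ]
  [ 30   -45   -18     -2 ]
R2 -> R2 − 30·R1
  [  1  -3/2  -3/5  -1/10 ]
  [  0     0     0      2 ]
  [ 30   -45   -18     -2 ]
R3 -> R3 − 30·R1
  [ 1  -3/2  -3/5  -1/10 ]
  [ 0     0     0      2 ]
  [ 0     0     0      1 ]
R2 -> 1/2·R2
  [ 1  -3/2  -3/5  -1/10 ]
  [ 0     0     0      1 ]
  [ 0     0     0      1 ]
R3 -> R3 − R2
  [ 1  -3/2  -3/5  -1/10 ]
  [ 0     0     0      1 ]
  [ 0     0     0      0 ]
R1 -> R1 + 1/10·R2
  [ 1  -3/2  -3/5  0 ]
  [ 0     0     0  1 ]
  [ 0     0     0  0 ]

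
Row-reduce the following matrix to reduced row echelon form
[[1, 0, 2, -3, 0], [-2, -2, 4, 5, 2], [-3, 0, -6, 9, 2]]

[[1, 0, 2, -3, 0], [0, 1, -4, 1/2, 0], [0, 0, 0, 0, 1]]

ρ2 → ρ2 + 2·ρ1
ρ3 → ρ3 + 3·ρ1
ρ2 → -1/2·ρ2
ρ3 → 1/2·ρ3
ρ2 → ρ2 + ρ3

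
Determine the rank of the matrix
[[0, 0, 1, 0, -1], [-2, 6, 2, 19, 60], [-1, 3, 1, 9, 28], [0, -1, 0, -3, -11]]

r1 ↔ r2
  [ -2   6  2  19   60 ]
  [  0   0  1   0   -1 ]
  [ -1   3  1   9   28 ]
  [  0  -1  0  -3  -11 ]
r1 ← -1/2·r1
  [  1  -3  -1  -19/2  -30 ]
  [  0   0   1      0   -1 ]
  [ -1   3   1      9   28 ]
  [  0  -1   0     -3  -11 ]
r3 ← r3 + r1
  [ 1  -3  -1  -19/2  -30 ]
  [ 0   0   1      0   -1 ]
  [ 0   0   0   -1/2   -2 ]
  [ 0  -1   0     -3  -11 ]
r2 ↔ r4
  [ 1  -3  -1  -19/2  -30 ]
  [ 0  -1   0     -3  -11 ]
  [ 0   0   0   -1/2   -2 ]
  [ 0   0   1      0   -1 ]
r2 ← -1·r2
  [ 1  -3  -1  -19/2  -30 ]
  [ 0   1   0      3   11 ]
  [ 0   0   0   -1/2   -2 ]
  [ 0   0   1      0   -1 ]
r3 ↔ r4
  [ 1  -3  -1  -19/2  -30 ]
  [ 0   1   0      3   11 ]
  [ 0   0   1      0   -1 ]
  [ 0   0   0   -1/2   -2 ]
r4 ← -2·r4
  [ 1  -3  -1  -19/2  -30 ]
  [ 0   1   0      3   11 ]
  [ 0   0   1      0   -1 ]
  [ 0   0   0      1    4 ]
r2 ← r2 − 3·r4
  [ 1  -3  -1  -19/2  -30 ]
  [ 0   1   0      0   -1 ]
  [ 0   0   1      0   -1 ]
  [ 0   0   0      1    4 ]
r1 ← r1 + 19/2·r4
  [ 1  -3  -1  0   8 ]
  [ 0   1   0  0  -1 ]
  [ 0   0   1  0  -1 ]
  [ 0   0   0  1   4 ]
r1 ← r1 + r3
  [ 1  -3  0  0   7 ]
  [ 0   1  0  0  -1 ]
  [ 0   0  1  0  -1 ]
  [ 0   0  0  1   4 ]
r1 ← r1 + 3·r2
  [ 1  0  0  0   4 ]
  [ 0  1  0  0  -1 ]
  [ 0  0  1  0  -1 ]
  [ 0  0  0  1   4 ]
The reduced form has 4 nonzero rows.

rank = 4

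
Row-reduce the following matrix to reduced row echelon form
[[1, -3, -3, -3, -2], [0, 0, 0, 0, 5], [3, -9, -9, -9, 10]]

r3 ← r3 − 3·r1
  [ 1  -3  -3  -3  -2 ]
  [ 0   0   0   0   5 ]
  [ 0   0   0   0  16 ]
r2 ← 1/5·r2
  [ 1  -3  -3  -3  -2 ]
  [ 0   0   0   0   1 ]
  [ 0   0   0   0  16 ]
r3 ← r3 − 16·r2
  [ 1  -3  -3  -3  -2 ]
  [ 0   0   0   0   1 ]
  [ 0   0   0   0   0 ]
r1 ← r1 + 2·r2
  [ 1  -3  -3  -3  0 ]
  [ 0   0   0   0  1 ]
  [ 0   0   0   0  0 ]

[[1, -3, -3, -3, 0], [0, 0, 0, 0, 1], [0, 0, 0, 0, 0]]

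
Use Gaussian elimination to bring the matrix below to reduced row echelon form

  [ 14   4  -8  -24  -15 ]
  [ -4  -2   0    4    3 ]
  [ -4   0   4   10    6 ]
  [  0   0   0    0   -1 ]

ρ1 := 1/14·ρ1
  [  1  2/7  -4/7  -12/7  -15/14 ]
  [ -4   -2     0      4       3 ]
  [ -4    0     4     10       6 ]
  [  0    0     0      0      -1 ]
ρ2 := ρ2 + 4·ρ1
  [  1   2/7   -4/7  -12/7  -15/14 ]
  [  0  -6/7  -16/7  -20/7    -9/7 ]
  [ -4     0      4     10       6 ]
  [  0     0      0      0      -1 ]
ρ3 := ρ3 + 4·ρ1
  [ 1   2/7   -4/7  -12/7  -15/14 ]
  [ 0  -6/7  -16/7  -20/7    -9/7 ]
  [ 0   8/7   12/7   22/7    12/7 ]
  [ 0     0      0      0      -1 ]
ρ2 := -7/6·ρ2
  [ 1  2/7  -4/7  -12/7  -15/14 ]
  [ 0    1   8/3   10/3     3/2 ]
  [ 0  8/7  12/7   22/7    12/7 ]
  [ 0    0     0      0      -1 ]
ρ3 := ρ3 − 8/7·ρ2
  [ 1  2/7  -4/7  -12/7  -15/14 ]
  [ 0    1   8/3   10/3     3/2 ]
  [ 0    0  -4/3   -2/3       0 ]
  [ 0    0     0      0      -1 ]
ρ3 := -3/4·ρ3
  [ 1  2/7  -4/7  -12/7  -15/14 ]
  [ 0    1   8/3   10/3     3/2 ]
  [ 0    0     1    1/2       0 ]
  [ 0    0     0      0      -1 ]
ρ4 := -1·ρ4
  [ 1  2/7  -4/7  -12/7  -15/14 ]
  [ 0    1   8/3   10/3     3/2 ]
  [ 0    0     1    1/2       0 ]
  [ 0    0     0      0       1 ]
ρ2 := ρ2 − 3/2·ρ4
  [ 1  2/7  -4/7  -12/7  -15/14 ]
  [ 0    1   8/3   10/3       0 ]
  [ 0    0     1    1/2       0 ]
  [ 0    0     0      0       1 ]
ρ1 := ρ1 + 15/14·ρ4
  [ 1  2/7  -4/7  -12/7  0 ]
  [ 0    1   8/3   10/3  0 ]
  [ 0    0     1    1/2  0 ]
  [ 0    0     0      0  1 ]
ρ2 := ρ2 − 8/3·ρ3
  [ 1  2/7  -4/7  -12/7  0 ]
  [ 0    1     0      2  0 ]
  [ 0    0     1    1/2  0 ]
  [ 0    0     0      0  1 ]
ρ1 := ρ1 + 4/7·ρ3
  [ 1  2/7  0  -10/7  0 ]
  [ 0    1  0      2  0 ]
  [ 0    0  1    1/2  0 ]
  [ 0    0  0      0  1 ]
ρ1 := ρ1 − 2/7·ρ2
  [ 1  0  0   -2  0 ]
  [ 0  1  0    2  0 ]
  [ 0  0  1  1/2  0 ]
  [ 0  0  0    0  1 ]

[[1, 0, 0, -2, 0], [0, 1, 0, 2, 0], [0, 0, 1, 1/2, 0], [0, 0, 0, 0, 1]]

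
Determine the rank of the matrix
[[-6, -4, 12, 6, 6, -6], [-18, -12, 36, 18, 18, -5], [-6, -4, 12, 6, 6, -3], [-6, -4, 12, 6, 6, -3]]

rank = 2

R1 ← -1/6·R1
  [   1  2/3  -2  -1  -1   1 ]
  [ -18  -12  36  18  18  -5 ]
  [  -6   -4  12   6   6  -3 ]
  [  -6   -4  12   6   6  -3 ]
R2 ← R2 + 18·R1
  [  1  2/3  -2  -1  -1   1 ]
  [  0    0   0   0   0  13 ]
  [ -6   -4  12   6   6  -3 ]
  [ -6   -4  12   6   6  -3 ]
R3 ← R3 + 6·R1
  [  1  2/3  -2  -1  -1   1 ]
  [  0    0   0   0   0  13 ]
  [  0    0   0   0   0   3 ]
  [ -6   -4  12   6   6  -3 ]
R4 ← R4 + 6·R1
  [ 1  2/3  -2  -1  -1   1 ]
  [ 0    0   0   0   0  13 ]
  [ 0    0   0   0   0   3 ]
  [ 0    0   0   0   0   3 ]
R2 ← 1/13·R2
  [ 1  2/3  -2  -1  -1  1 ]
  [ 0    0   0   0   0  1 ]
  [ 0    0   0   0   0  3 ]
  [ 0    0   0   0   0  3 ]
R3 ← R3 − 3·R2
  [ 1  2/3  -2  -1  -1  1 ]
  [ 0    0   0   0   0  1 ]
  [ 0    0   0   0   0  0 ]
  [ 0    0   0   0   0  3 ]
R4 ← R4 − 3·R2
  [ 1  2/3  -2  -1  -1  1 ]
  [ 0    0   0   0   0  1 ]
  [ 0    0   0   0   0  0 ]
  [ 0    0   0   0   0  0 ]
R1 ← R1 − R2
  [ 1  2/3  -2  -1  -1  0 ]
  [ 0    0   0   0   0  1 ]
  [ 0    0   0   0   0  0 ]
  [ 0    0   0   0   0  0 ]
The reduced form has 2 nonzero rows.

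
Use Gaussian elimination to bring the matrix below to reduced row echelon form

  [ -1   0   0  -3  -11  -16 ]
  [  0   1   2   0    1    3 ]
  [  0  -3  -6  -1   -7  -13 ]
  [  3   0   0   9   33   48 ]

[[1, 0, 0, 0, -1, 4], [0, 1, 2, 0, 1, 3], [0, 0, 0, 1, 4, 4], [0, 0, 0, 0, 0, 0]]

r1 ← -1·r1
  [ 1   0   0   3  11   16 ]
  [ 0   1   2   0   1    3 ]
  [ 0  -3  -6  -1  -7  -13 ]
  [ 3   0   0   9  33   48 ]
r4 ← r4 − 3·r1
  [ 1   0   0   3  11   16 ]
  [ 0   1   2   0   1    3 ]
  [ 0  -3  -6  -1  -7  -13 ]
  [ 0   0   0   0   0    0 ]
r3 ← r3 + 3·r2
  [ 1  0  0   3  11  16 ]
  [ 0  1  2   0   1   3 ]
  [ 0  0  0  -1  -4  -4 ]
  [ 0  0  0   0   0   0 ]
r3 ← -1·r3
  [ 1  0  0  3  11  16 ]
  [ 0  1  2  0   1   3 ]
  [ 0  0  0  1   4   4 ]
  [ 0  0  0  0   0   0 ]
r1 ← r1 − 3·r3
  [ 1  0  0  0  -1  4 ]
  [ 0  1  2  0   1  3 ]
  [ 0  0  0  1   4  4 ]
  [ 0  0  0  0   0  0 ]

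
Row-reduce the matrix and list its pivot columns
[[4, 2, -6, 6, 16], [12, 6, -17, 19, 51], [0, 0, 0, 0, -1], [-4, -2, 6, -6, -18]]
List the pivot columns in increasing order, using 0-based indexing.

0, 2, 4

R1 -> 1/4·R1
  [  1  1/2  -3/2  3/2    4 ]
  [ 12    6   -17   19   51 ]
  [  0    0     0    0   -1 ]
  [ -4   -2     6   -6  -18 ]
R2 -> R2 − 12·R1
  [  1  1/2  -3/2  3/2    4 ]
  [  0    0     1    1    3 ]
  [  0    0     0    0   -1 ]
  [ -4   -2     6   -6  -18 ]
R4 -> R4 + 4·R1
  [ 1  1/2  -3/2  3/2   4 ]
  [ 0    0     1    1   3 ]
  [ 0    0     0    0  -1 ]
  [ 0    0     0    0  -2 ]
R3 -> -1·R3
  [ 1  1/2  -3/2  3/2   4 ]
  [ 0    0     1    1   3 ]
  [ 0    0     0    0   1 ]
  [ 0    0     0    0  -2 ]
R4 -> R4 + 2·R3
  [ 1  1/2  -3/2  3/2  4 ]
  [ 0    0     1    1  3 ]
  [ 0    0     0    0  1 ]
  [ 0    0     0    0  0 ]
R2 -> R2 − 3·R3
  [ 1  1/2  -3/2  3/2  4 ]
  [ 0    0     1    1  0 ]
  [ 0    0     0    0  1 ]
  [ 0    0     0    0  0 ]
R1 -> R1 − 4·R3
  [ 1  1/2  -3/2  3/2  0 ]
  [ 0    0     1    1  0 ]
  [ 0    0     0    0  1 ]
  [ 0    0     0    0  0 ]
R1 -> R1 + 3/2·R2
  [ 1  1/2  0  3  0 ]
  [ 0    0  1  1  0 ]
  [ 0    0  0  0  1 ]
  [ 0    0  0  0  0 ]
Pivot columns are the columns containing a leading 1.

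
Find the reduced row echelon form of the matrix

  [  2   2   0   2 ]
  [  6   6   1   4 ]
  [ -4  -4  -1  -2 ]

Multiply ρ1 by 1/2.
  [  1   1   0   1 ]
  [  6   6   1   4 ]
  [ -4  -4  -1  -2 ]
Subtract 6 times ρ1 from ρ2.
  [  1   1   0   1 ]
  [  0   0   1  -2 ]
  [ -4  -4  -1  -2 ]
Add 4 times ρ1 to ρ3.
  [ 1  1   0   1 ]
  [ 0  0   1  -2 ]
  [ 0  0  -1   2 ]
Add ρ2 to ρ3.
  [ 1  1  0   1 ]
  [ 0  0  1  -2 ]
  [ 0  0  0   0 ]

[[1, 1, 0, 1], [0, 0, 1, -2], [0, 0, 0, 0]]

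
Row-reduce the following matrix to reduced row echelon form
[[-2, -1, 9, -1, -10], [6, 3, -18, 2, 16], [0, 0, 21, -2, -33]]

[[1, 1/2, 0, 0, -2], [0, 0, 1, 0, -5/3], [0, 0, 0, 1, -1]]

R1 := -1/2·R1
  [ 1  1/2  -9/2  1/2    5 ]
  [ 6    3   -18    2   16 ]
  [ 0    0    21   -2  -33 ]
R2 := R2 − 6·R1
  [ 1  1/2  -9/2  1/2    5 ]
  [ 0    0     9   -1  -14 ]
  [ 0    0    21   -2  -33 ]
R2 := 1/9·R2
  [ 1  1/2  -9/2   1/2      5 ]
  [ 0    0     1  -1/9  -14/9 ]
  [ 0    0    21    -2    -33 ]
R3 := R3 − 21·R2
  [ 1  1/2  -9/2   1/2      5 ]
  [ 0    0     1  -1/9  -14/9 ]
  [ 0    0     0   1/3   -1/3 ]
R3 := 3·R3
  [ 1  1/2  -9/2   1/2      5 ]
  [ 0    0     1  -1/9  -14/9 ]
  [ 0    0     0     1     -1 ]
R2 := R2 + 1/9·R3
  [ 1  1/2  -9/2  1/2     5 ]
  [ 0    0     1    0  -5/3 ]
  [ 0    0     0    1    -1 ]
R1 := R1 − 1/2·R3
  [ 1  1/2  -9/2  0  11/2 ]
  [ 0    0     1  0  -5/3 ]
  [ 0    0     0  1    -1 ]
R1 := R1 + 9/2·R2
  [ 1  1/2  0  0    -2 ]
  [ 0    0  1  0  -5/3 ]
  [ 0    0  0  1    -1 ]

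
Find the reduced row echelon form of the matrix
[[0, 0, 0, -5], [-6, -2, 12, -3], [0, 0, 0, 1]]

[[1, 1/3, -2, 0], [0, 0, 0, 1], [0, 0, 0, 0]]

R1 ↔ R2
R1 → -1/6·R1
R2 → -1/5·R2
R3 → R3 − R2
R1 → R1 − 1/2·R2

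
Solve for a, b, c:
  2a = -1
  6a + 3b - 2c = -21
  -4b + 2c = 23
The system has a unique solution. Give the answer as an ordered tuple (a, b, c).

Form the augmented matrix and row-reduce:
  [ 2   0   0  |   -1 ]
  [ 6   3  -2  |  -21 ]
  [ 0  -4   2  |   23 ]
ρ1 -> 1/2·ρ1
  [ 1   0   0  |  -1/2 ]
  [ 6   3  -2  |   -21 ]
  [ 0  -4   2  |    23 ]
ρ2 -> ρ2 − 6·ρ1
  [ 1   0   0  |  -1/2 ]
  [ 0   3  -2  |   -18 ]
  [ 0  -4   2  |    23 ]
ρ2 -> 1/3·ρ2
  [ 1   0     0  |  -1/2 ]
  [ 0   1  -2/3  |    -6 ]
  [ 0  -4     2  |    23 ]
ρ3 -> ρ3 + 4·ρ2
  [ 1  0     0  |  -1/2 ]
  [ 0  1  -2/3  |    -6 ]
  [ 0  0  -2/3  |    -1 ]
ρ3 -> -3/2·ρ3
  [ 1  0     0  |  -1/2 ]
  [ 0  1  -2/3  |    -6 ]
  [ 0  0     1  |   3/2 ]
ρ2 -> ρ2 + 2/3·ρ3
  [ 1  0  0  |  -1/2 ]
  [ 0  1  0  |    -5 ]
  [ 0  0  1  |   3/2 ]
Reading off the last column: a = -1/2, b = -5, c = 3/2.

(-1/2, -5, 3/2)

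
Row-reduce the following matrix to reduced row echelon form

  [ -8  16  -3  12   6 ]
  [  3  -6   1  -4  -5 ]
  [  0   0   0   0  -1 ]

[[1, -2, 0, 0, 0], [0, 0, 1, -4, 0], [0, 0, 0, 0, 1]]

R1 → -1/8·R1
  [ 1  -2  3/8  -3/2  -3/4 ]
  [ 3  -6    1    -4    -5 ]
  [ 0   0    0     0    -1 ]
R2 → R2 − 3·R1
  [ 1  -2   3/8  -3/2   -3/4 ]
  [ 0   0  -1/8   1/2  -11/4 ]
  [ 0   0     0     0     -1 ]
R2 → -8·R2
  [ 1  -2  3/8  -3/2  -3/4 ]
  [ 0   0    1    -4    22 ]
  [ 0   0    0     0    -1 ]
R3 → -1·R3
  [ 1  -2  3/8  -3/2  -3/4 ]
  [ 0   0    1    -4    22 ]
  [ 0   0    0     0     1 ]
R2 → R2 − 22·R3
  [ 1  -2  3/8  -3/2  -3/4 ]
  [ 0   0    1    -4     0 ]
  [ 0   0    0     0     1 ]
R1 → R1 + 3/4·R3
  [ 1  -2  3/8  -3/2  0 ]
  [ 0   0    1    -4  0 ]
  [ 0   0    0     0  1 ]
R1 → R1 − 3/8·R2
  [ 1  -2  0   0  0 ]
  [ 0   0  1  -4  0 ]
  [ 0   0  0   0  1 ]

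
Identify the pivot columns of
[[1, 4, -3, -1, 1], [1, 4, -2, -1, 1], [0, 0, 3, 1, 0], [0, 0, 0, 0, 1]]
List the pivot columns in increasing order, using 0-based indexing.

ρ2 ← ρ2 − ρ1
  [ 1  4  -3  -1  1 ]
  [ 0  0   1   0  0 ]
  [ 0  0   3   1  0 ]
  [ 0  0   0   0  1 ]
ρ3 ← ρ3 − 3·ρ2
  [ 1  4  -3  -1  1 ]
  [ 0  0   1   0  0 ]
  [ 0  0   0   1  0 ]
  [ 0  0   0   0  1 ]
ρ1 ← ρ1 − ρ4
  [ 1  4  -3  -1  0 ]
  [ 0  0   1   0  0 ]
  [ 0  0   0   1  0 ]
  [ 0  0   0   0  1 ]
ρ1 ← ρ1 + ρ3
  [ 1  4  -3  0  0 ]
  [ 0  0   1  0  0 ]
  [ 0  0   0  1  0 ]
  [ 0  0   0  0  1 ]
ρ1 ← ρ1 + 3·ρ2
  [ 1  4  0  0  0 ]
  [ 0  0  1  0  0 ]
  [ 0  0  0  1  0 ]
  [ 0  0  0  0  1 ]
Pivot columns are the columns containing a leading 1.

0, 2, 3, 4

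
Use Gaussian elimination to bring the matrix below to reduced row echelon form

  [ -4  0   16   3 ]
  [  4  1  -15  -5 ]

R1 -> -1/4·R1
  [ 1  0   -4  -3/4 ]
  [ 4  1  -15    -5 ]
R2 -> R2 − 4·R1
  [ 1  0  -4  -3/4 ]
  [ 0  1   1    -2 ]

[[1, 0, -4, -3/4], [0, 1, 1, -2]]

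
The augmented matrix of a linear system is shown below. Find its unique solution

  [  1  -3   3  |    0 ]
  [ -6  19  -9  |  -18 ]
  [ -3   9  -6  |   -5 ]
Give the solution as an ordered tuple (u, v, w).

R2 -> R2 + 6·R1
  [  1  -3   3  |    0 ]
  [  0   1   9  |  -18 ]
  [ -3   9  -6  |   -5 ]
R3 -> R3 + 3·R1
  [ 1  -3  3  |    0 ]
  [ 0   1  9  |  -18 ]
  [ 0   0  3  |   -5 ]
R3 -> 1/3·R3
  [ 1  -3  3  |     0 ]
  [ 0   1  9  |   -18 ]
  [ 0   0  1  |  -5/3 ]
R2 -> R2 − 9·R3
  [ 1  -3  3  |     0 ]
  [ 0   1  0  |    -3 ]
  [ 0   0  1  |  -5/3 ]
R1 -> R1 − 3·R3
  [ 1  -3  0  |     5 ]
  [ 0   1  0  |    -3 ]
  [ 0   0  1  |  -5/3 ]
R1 -> R1 + 3·R2
  [ 1  0  0  |    -4 ]
  [ 0  1  0  |    -3 ]
  [ 0  0  1  |  -5/3 ]
Reading off the last column: u = -4, v = -3, w = -5/3.

(-4, -3, -5/3)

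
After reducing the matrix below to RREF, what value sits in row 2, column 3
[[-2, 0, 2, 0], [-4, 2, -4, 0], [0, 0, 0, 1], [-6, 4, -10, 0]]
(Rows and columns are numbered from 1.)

Multiply R1 by -1/2.
  [  1  0   -1  0 ]
  [ -4  2   -4  0 ]
  [  0  0    0  1 ]
  [ -6  4  -10  0 ]
Add 4 times R1 to R2.
  [  1  0   -1  0 ]
  [  0  2   -8  0 ]
  [  0  0    0  1 ]
  [ -6  4  -10  0 ]
Add 6 times R1 to R4.
  [ 1  0   -1  0 ]
  [ 0  2   -8  0 ]
  [ 0  0    0  1 ]
  [ 0  4  -16  0 ]
Multiply R2 by 1/2.
  [ 1  0   -1  0 ]
  [ 0  1   -4  0 ]
  [ 0  0    0  1 ]
  [ 0  4  -16  0 ]
Subtract 4 times R2 from R4.
  [ 1  0  -1  0 ]
  [ 0  1  -4  0 ]
  [ 0  0   0  1 ]
  [ 0  0   0  0 ]

-4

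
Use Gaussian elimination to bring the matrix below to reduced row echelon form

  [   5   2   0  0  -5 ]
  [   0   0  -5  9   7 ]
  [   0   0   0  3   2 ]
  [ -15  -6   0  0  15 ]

r1 -> 1/5·r1
  [   1  2/5   0  0  -1 ]
  [   0    0  -5  9   7 ]
  [   0    0   0  3   2 ]
  [ -15   -6   0  0  15 ]
r4 -> r4 + 15·r1
  [ 1  2/5   0  0  -1 ]
  [ 0    0  -5  9   7 ]
  [ 0    0   0  3   2 ]
  [ 0    0   0  0   0 ]
r2 -> -1/5·r2
  [ 1  2/5  0     0    -1 ]
  [ 0    0  1  -9/5  -7/5 ]
  [ 0    0  0     3     2 ]
  [ 0    0  0     0     0 ]
r3 -> 1/3·r3
  [ 1  2/5  0     0    -1 ]
  [ 0    0  1  -9/5  -7/5 ]
  [ 0    0  0     1   2/3 ]
  [ 0    0  0     0     0 ]
r2 -> r2 + 9/5·r3
  [ 1  2/5  0  0    -1 ]
  [ 0    0  1  0  -1/5 ]
  [ 0    0  0  1   2/3 ]
  [ 0    0  0  0     0 ]

[[1, 2/5, 0, 0, -1], [0, 0, 1, 0, -1/5], [0, 0, 0, 1, 2/3], [0, 0, 0, 0, 0]]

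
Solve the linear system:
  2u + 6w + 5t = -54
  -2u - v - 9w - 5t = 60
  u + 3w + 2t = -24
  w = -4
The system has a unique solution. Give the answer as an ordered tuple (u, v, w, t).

(0, 6, -4, -6)

Form the augmented matrix and row-reduce:
  [  2   0   6   5  |  -54 ]
  [ -2  -1  -9  -5  |   60 ]
  [  1   0   3   2  |  -24 ]
  [  0   0   1   0  |   -4 ]
ρ1 → 1/2·ρ1
ρ2 → ρ2 + 2·ρ1
ρ3 → ρ3 − ρ1
ρ2 → -1·ρ2
ρ3 ↔ ρ4
ρ4 → -2·ρ4
ρ1 → ρ1 − 5/2·ρ4
ρ2 → ρ2 − 3·ρ3
ρ1 → ρ1 − 3·ρ3
Reading off the last column: u = 0, v = 6, w = -4, t = -6.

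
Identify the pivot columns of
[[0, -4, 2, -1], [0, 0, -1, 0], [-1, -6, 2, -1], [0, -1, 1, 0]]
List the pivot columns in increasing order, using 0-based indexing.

Swap R1 and R3.
  [ -1  -6   2  -1 ]
  [  0   0  -1   0 ]
  [  0  -4   2  -1 ]
  [  0  -1   1   0 ]
Multiply R1 by -1.
  [ 1   6  -2   1 ]
  [ 0   0  -1   0 ]
  [ 0  -4   2  -1 ]
  [ 0  -1   1   0 ]
Swap R2 and R3.
  [ 1   6  -2   1 ]
  [ 0  -4   2  -1 ]
  [ 0   0  -1   0 ]
  [ 0  -1   1   0 ]
Multiply R2 by -1/4.
  [ 1   6    -2    1 ]
  [ 0   1  -1/2  1/4 ]
  [ 0   0    -1    0 ]
  [ 0  -1     1    0 ]
Add R2 to R4.
  [ 1  6    -2    1 ]
  [ 0  1  -1/2  1/4 ]
  [ 0  0    -1    0 ]
  [ 0  0   1/2  1/4 ]
Multiply R3 by -1.
  [ 1  6    -2    1 ]
  [ 0  1  -1/2  1/4 ]
  [ 0  0     1    0 ]
  [ 0  0   1/2  1/4 ]
Subtract 1/2 times R3 from R4.
  [ 1  6    -2    1 ]
  [ 0  1  -1/2  1/4 ]
  [ 0  0     1    0 ]
  [ 0  0     0  1/4 ]
Multiply R4 by 4.
  [ 1  6    -2    1 ]
  [ 0  1  -1/2  1/4 ]
  [ 0  0     1    0 ]
  [ 0  0     0    1 ]
Subtract 1/4 times R4 from R2.
  [ 1  6    -2  1 ]
  [ 0  1  -1/2  0 ]
  [ 0  0     1  0 ]
  [ 0  0     0  1 ]
Subtract R4 from R1.
  [ 1  6    -2  0 ]
  [ 0  1  -1/2  0 ]
  [ 0  0     1  0 ]
  [ 0  0     0  1 ]
Add 1/2 times R3 to R2.
  [ 1  6  -2  0 ]
  [ 0  1   0  0 ]
  [ 0  0   1  0 ]
  [ 0  0   0  1 ]
Add 2 times R3 to R1.
  [ 1  6  0  0 ]
  [ 0  1  0  0 ]
  [ 0  0  1  0 ]
  [ 0  0  0  1 ]
Subtract 6 times R2 from R1.
  [ 1  0  0  0 ]
  [ 0  1  0  0 ]
  [ 0  0  1  0 ]
  [ 0  0  0  1 ]
Pivot columns are the columns containing a leading 1.

0, 1, 2, 3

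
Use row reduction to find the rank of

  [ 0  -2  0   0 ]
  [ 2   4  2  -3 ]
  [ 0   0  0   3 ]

rank = 3

R1 <=> R2
  [ 2   4  2  -3 ]
  [ 0  -2  0   0 ]
  [ 0   0  0   3 ]
R1 → 1/2·R1
  [ 1   2  1  -3/2 ]
  [ 0  -2  0     0 ]
  [ 0   0  0     3 ]
R2 → -1/2·R2
  [ 1  2  1  -3/2 ]
  [ 0  1  0     0 ]
  [ 0  0  0     3 ]
R3 → 1/3·R3
  [ 1  2  1  -3/2 ]
  [ 0  1  0     0 ]
  [ 0  0  0     1 ]
R1 → R1 + 3/2·R3
  [ 1  2  1  0 ]
  [ 0  1  0  0 ]
  [ 0  0  0  1 ]
R1 → R1 − 2·R2
  [ 1  0  1  0 ]
  [ 0  1  0  0 ]
  [ 0  0  0  1 ]
The reduced form has 3 nonzero rows.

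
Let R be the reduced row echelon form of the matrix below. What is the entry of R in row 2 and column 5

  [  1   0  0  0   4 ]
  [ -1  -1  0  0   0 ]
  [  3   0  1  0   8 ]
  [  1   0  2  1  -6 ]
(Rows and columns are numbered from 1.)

r2 -> r2 + r1
  [ 1   0  0  0   4 ]
  [ 0  -1  0  0   4 ]
  [ 3   0  1  0   8 ]
  [ 1   0  2  1  -6 ]
r3 -> r3 − 3·r1
  [ 1   0  0  0   4 ]
  [ 0  -1  0  0   4 ]
  [ 0   0  1  0  -4 ]
  [ 1   0  2  1  -6 ]
r4 -> r4 − r1
  [ 1   0  0  0    4 ]
  [ 0  -1  0  0    4 ]
  [ 0   0  1  0   -4 ]
  [ 0   0  2  1  -10 ]
r2 -> -1·r2
  [ 1  0  0  0    4 ]
  [ 0  1  0  0   -4 ]
  [ 0  0  1  0   -4 ]
  [ 0  0  2  1  -10 ]
r4 -> r4 − 2·r3
  [ 1  0  0  0   4 ]
  [ 0  1  0  0  -4 ]
  [ 0  0  1  0  -4 ]
  [ 0  0  0  1  -2 ]

-4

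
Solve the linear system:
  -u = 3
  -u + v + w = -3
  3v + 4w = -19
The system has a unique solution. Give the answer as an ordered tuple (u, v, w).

(-3, -5, -1)

Form the augmented matrix and row-reduce:
  [ -1  0  0  |    3 ]
  [ -1  1  1  |   -3 ]
  [  0  3  4  |  -19 ]
R1 := -1·R1
  [  1  0  0  |   -3 ]
  [ -1  1  1  |   -3 ]
  [  0  3  4  |  -19 ]
R2 := R2 + R1
  [ 1  0  0  |   -3 ]
  [ 0  1  1  |   -6 ]
  [ 0  3  4  |  -19 ]
R3 := R3 − 3·R2
  [ 1  0  0  |  -3 ]
  [ 0  1  1  |  -6 ]
  [ 0  0  1  |  -1 ]
R2 := R2 − R3
  [ 1  0  0  |  -3 ]
  [ 0  1  0  |  -5 ]
  [ 0  0  1  |  -1 ]
Reading off the last column: u = -3, v = -5, w = -1.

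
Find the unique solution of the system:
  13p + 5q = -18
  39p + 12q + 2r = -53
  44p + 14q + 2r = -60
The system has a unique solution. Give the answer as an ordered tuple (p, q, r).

Form the augmented matrix and row-reduce:
  [ 13   5  0  |  -18 ]
  [ 39  12  2  |  -53 ]
  [ 44  14  2  |  -60 ]
Multiply R1 by 1/13.
  [  1  5/13  0  |  -18/13 ]
  [ 39    12  2  |     -53 ]
  [ 44    14  2  |     -60 ]
Subtract 39 times R1 from R2.
  [  1  5/13  0  |  -18/13 ]
  [  0    -3  2  |       1 ]
  [ 44    14  2  |     -60 ]
Subtract 44 times R1 from R3.
  [ 1    5/13  0  |  -18/13 ]
  [ 0      -3  2  |       1 ]
  [ 0  -38/13  2  |   12/13 ]
Multiply R2 by -1/3.
  [ 1    5/13     0  |  -18/13 ]
  [ 0       1  -2/3  |    -1/3 ]
  [ 0  -38/13     2  |   12/13 ]
Add 38/13 times R2 to R3.
  [ 1  5/13     0  |  -18/13 ]
  [ 0     1  -2/3  |    -1/3 ]
  [ 0     0  2/39  |   -2/39 ]
Multiply R3 by 39/2.
  [ 1  5/13     0  |  -18/13 ]
  [ 0     1  -2/3  |    -1/3 ]
  [ 0     0     1  |      -1 ]
Add 2/3 times R3 to R2.
  [ 1  5/13  0  |  -18/13 ]
  [ 0     1  0  |      -1 ]
  [ 0     0  1  |      -1 ]
Subtract 5/13 times R2 from R1.
  [ 1  0  0  |  -1 ]
  [ 0  1  0  |  -1 ]
  [ 0  0  1  |  -1 ]
Reading off the last column: p = -1, q = -1, r = -1.

(-1, -1, -1)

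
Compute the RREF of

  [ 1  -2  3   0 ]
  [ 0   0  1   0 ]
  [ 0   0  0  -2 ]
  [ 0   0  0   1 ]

Multiply R3 by -1/2.
  [ 1  -2  3  0 ]
  [ 0   0  1  0 ]
  [ 0   0  0  1 ]
  [ 0   0  0  1 ]
Subtract R3 from R4.
  [ 1  -2  3  0 ]
  [ 0   0  1  0 ]
  [ 0   0  0  1 ]
  [ 0   0  0  0 ]
Subtract 3 times R2 from R1.
  [ 1  -2  0  0 ]
  [ 0   0  1  0 ]
  [ 0   0  0  1 ]
  [ 0   0  0  0 ]

[[1, -2, 0, 0], [0, 0, 1, 0], [0, 0, 0, 1], [0, 0, 0, 0]]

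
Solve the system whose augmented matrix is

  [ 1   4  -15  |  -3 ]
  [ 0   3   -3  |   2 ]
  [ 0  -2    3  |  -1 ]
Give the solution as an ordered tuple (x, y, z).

(-2, 1, 1/3)

ρ2 ← 1/3·ρ2
  [ 1   4  -15  |   -3 ]
  [ 0   1   -1  |  2/3 ]
  [ 0  -2    3  |   -1 ]
ρ3 ← ρ3 + 2·ρ2
  [ 1  4  -15  |   -3 ]
  [ 0  1   -1  |  2/3 ]
  [ 0  0    1  |  1/3 ]
ρ2 ← ρ2 + ρ3
  [ 1  4  -15  |   -3 ]
  [ 0  1    0  |    1 ]
  [ 0  0    1  |  1/3 ]
ρ1 ← ρ1 + 15·ρ3
  [ 1  4  0  |    2 ]
  [ 0  1  0  |    1 ]
  [ 0  0  1  |  1/3 ]
ρ1 ← ρ1 − 4·ρ2
  [ 1  0  0  |   -2 ]
  [ 0  1  0  |    1 ]
  [ 0  0  1  |  1/3 ]
Reading off the last column: x = -2, y = 1, z = 1/3.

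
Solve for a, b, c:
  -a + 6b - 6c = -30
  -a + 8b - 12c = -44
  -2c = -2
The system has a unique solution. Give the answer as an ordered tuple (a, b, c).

Form the augmented matrix and row-reduce:
  [ -1  6   -6  |  -30 ]
  [ -1  8  -12  |  -44 ]
  [  0  0   -2  |   -2 ]
R1 -> -1·R1
  [  1  -6    6  |   30 ]
  [ -1   8  -12  |  -44 ]
  [  0   0   -2  |   -2 ]
R2 -> R2 + R1
  [ 1  -6   6  |   30 ]
  [ 0   2  -6  |  -14 ]
  [ 0   0  -2  |   -2 ]
R2 -> 1/2·R2
  [ 1  -6   6  |  30 ]
  [ 0   1  -3  |  -7 ]
  [ 0   0  -2  |  -2 ]
R3 -> -1/2·R3
  [ 1  -6   6  |  30 ]
  [ 0   1  -3  |  -7 ]
  [ 0   0   1  |   1 ]
R2 -> R2 + 3·R3
  [ 1  -6  6  |  30 ]
  [ 0   1  0  |  -4 ]
  [ 0   0  1  |   1 ]
R1 -> R1 − 6·R3
  [ 1  -6  0  |  24 ]
  [ 0   1  0  |  -4 ]
  [ 0   0  1  |   1 ]
R1 -> R1 + 6·R2
  [ 1  0  0  |   0 ]
  [ 0  1  0  |  -4 ]
  [ 0  0  1  |   1 ]
Reading off the last column: a = 0, b = -4, c = 1.

(0, -4, 1)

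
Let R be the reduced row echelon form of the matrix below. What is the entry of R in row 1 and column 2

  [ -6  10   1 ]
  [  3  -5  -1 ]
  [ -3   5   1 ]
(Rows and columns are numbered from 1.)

r1 := -1/6·r1
  [  1  -5/3  -1/6 ]
  [  3    -5    -1 ]
  [ -3     5     1 ]
r2 := r2 − 3·r1
  [  1  -5/3  -1/6 ]
  [  0     0  -1/2 ]
  [ -3     5     1 ]
r3 := r3 + 3·r1
  [ 1  -5/3  -1/6 ]
  [ 0     0  -1/2 ]
  [ 0     0   1/2 ]
r2 := -2·r2
  [ 1  -5/3  -1/6 ]
  [ 0     0     1 ]
  [ 0     0   1/2 ]
r3 := r3 − 1/2·r2
  [ 1  -5/3  -1/6 ]
  [ 0     0     1 ]
  [ 0     0     0 ]
r1 := r1 + 1/6·r2
  [ 1  -5/3  0 ]
  [ 0     0  1 ]
  [ 0     0  0 ]

-5/3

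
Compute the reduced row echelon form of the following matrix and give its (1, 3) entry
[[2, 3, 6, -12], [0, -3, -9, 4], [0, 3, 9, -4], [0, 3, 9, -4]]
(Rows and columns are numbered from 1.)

r1 := 1/2·r1
  [ 1  3/2   3  -6 ]
  [ 0   -3  -9   4 ]
  [ 0    3   9  -4 ]
  [ 0    3   9  -4 ]
r2 := -1/3·r2
  [ 1  3/2  3    -6 ]
  [ 0    1  3  -4/3 ]
  [ 0    3  9    -4 ]
  [ 0    3  9    -4 ]
r3 := r3 − 3·r2
  [ 1  3/2  3    -6 ]
  [ 0    1  3  -4/3 ]
  [ 0    0  0     0 ]
  [ 0    3  9    -4 ]
r4 := r4 − 3·r2
  [ 1  3/2  3    -6 ]
  [ 0    1  3  -4/3 ]
  [ 0    0  0     0 ]
  [ 0    0  0     0 ]
r1 := r1 − 3/2·r2
  [ 1  0  -3/2    -4 ]
  [ 0  1     3  -4/3 ]
  [ 0  0     0     0 ]
  [ 0  0     0     0 ]

-3/2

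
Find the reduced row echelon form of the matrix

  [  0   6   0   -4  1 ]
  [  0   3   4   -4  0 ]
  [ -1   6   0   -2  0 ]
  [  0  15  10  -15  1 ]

R1 ↔ R3
  [ -1   6   0   -2  0 ]
  [  0   3   4   -4  0 ]
  [  0   6   0   -4  1 ]
  [  0  15  10  -15  1 ]
R1 -> -1·R1
  [ 1  -6   0    2  0 ]
  [ 0   3   4   -4  0 ]
  [ 0   6   0   -4  1 ]
  [ 0  15  10  -15  1 ]
R2 -> 1/3·R2
  [ 1  -6    0     2  0 ]
  [ 0   1  4/3  -4/3  0 ]
  [ 0   6    0    -4  1 ]
  [ 0  15   10   -15  1 ]
R3 -> R3 − 6·R2
  [ 1  -6    0     2  0 ]
  [ 0   1  4/3  -4/3  0 ]
  [ 0   0   -8     4  1 ]
  [ 0  15   10   -15  1 ]
R4 -> R4 − 15·R2
  [ 1  -6    0     2  0 ]
  [ 0   1  4/3  -4/3  0 ]
  [ 0   0   -8     4  1 ]
  [ 0   0  -10     5  1 ]
R3 -> -1/8·R3
  [ 1  -6    0     2     0 ]
  [ 0   1  4/3  -4/3     0 ]
  [ 0   0    1  -1/2  -1/8 ]
  [ 0   0  -10     5     1 ]
R4 -> R4 + 10·R3
  [ 1  -6    0     2     0 ]
  [ 0   1  4/3  -4/3     0 ]
  [ 0   0    1  -1/2  -1/8 ]
  [ 0   0    0     0  -1/4 ]
R4 -> -4·R4
  [ 1  -6    0     2     0 ]
  [ 0   1  4/3  -4/3     0 ]
  [ 0   0    1  -1/2  -1/8 ]
  [ 0   0    0     0     1 ]
R3 -> R3 + 1/8·R4
  [ 1  -6    0     2  0 ]
  [ 0   1  4/3  -4/3  0 ]
  [ 0   0    1  -1/2  0 ]
  [ 0   0    0     0  1 ]
R2 -> R2 − 4/3·R3
  [ 1  -6  0     2  0 ]
  [ 0   1  0  -2/3  0 ]
  [ 0   0  1  -1/2  0 ]
  [ 0   0  0     0  1 ]
R1 -> R1 + 6·R2
  [ 1  0  0    -2  0 ]
  [ 0  1  0  -2/3  0 ]
  [ 0  0  1  -1/2  0 ]
  [ 0  0  0     0  1 ]

[[1, 0, 0, -2, 0], [0, 1, 0, -2/3, 0], [0, 0, 1, -1/2, 0], [0, 0, 0, 0, 1]]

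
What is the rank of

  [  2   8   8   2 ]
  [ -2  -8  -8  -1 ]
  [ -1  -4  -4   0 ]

ρ1 ← 1/2·ρ1
  [  1   4   4   1 ]
  [ -2  -8  -8  -1 ]
  [ -1  -4  -4   0 ]
ρ2 ← ρ2 + 2·ρ1
  [  1   4   4  1 ]
  [  0   0   0  1 ]
  [ -1  -4  -4  0 ]
ρ3 ← ρ3 + ρ1
  [ 1  4  4  1 ]
  [ 0  0  0  1 ]
  [ 0  0  0  1 ]
ρ3 ← ρ3 − ρ2
  [ 1  4  4  1 ]
  [ 0  0  0  1 ]
  [ 0  0  0  0 ]
ρ1 ← ρ1 − ρ2
  [ 1  4  4  0 ]
  [ 0  0  0  1 ]
  [ 0  0  0  0 ]
The reduced form has 2 nonzero rows.

rank = 2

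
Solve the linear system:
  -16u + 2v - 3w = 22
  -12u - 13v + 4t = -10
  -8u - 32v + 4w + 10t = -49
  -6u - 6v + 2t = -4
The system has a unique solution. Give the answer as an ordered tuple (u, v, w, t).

Form the augmented matrix and row-reduce:
  [ -16    2  -3   0  |   22 ]
  [ -12  -13   0   4  |  -10 ]
  [  -8  -32   4  10  |  -49 ]
  [  -6   -6   0   2  |   -4 ]
R1 ← -1/16·R1
  [   1  -1/8  3/16   0  |  -11/8 ]
  [ -12   -13     0   4  |    -10 ]
  [  -8   -32     4  10  |    -49 ]
  [  -6    -6     0   2  |     -4 ]
R2 ← R2 + 12·R1
  [  1   -1/8  3/16   0  |  -11/8 ]
  [  0  -29/2   9/4   4  |  -53/2 ]
  [ -8    -32     4  10  |    -49 ]
  [ -6     -6     0   2  |     -4 ]
R3 ← R3 + 8·R1
  [  1   -1/8  3/16   0  |  -11/8 ]
  [  0  -29/2   9/4   4  |  -53/2 ]
  [  0    -33  11/2  10  |    -60 ]
  [ -6     -6     0   2  |     -4 ]
R4 ← R4 + 6·R1
  [ 1   -1/8  3/16   0  |  -11/8 ]
  [ 0  -29/2   9/4   4  |  -53/2 ]
  [ 0    -33  11/2  10  |    -60 ]
  [ 0  -27/4   9/8   2  |  -49/4 ]
R2 ← -2/29·R2
  [ 1   -1/8   3/16      0  |  -11/8 ]
  [ 0      1  -9/58  -8/29  |  53/29 ]
  [ 0    -33   11/2     10  |    -60 ]
  [ 0  -27/4    9/8      2  |  -49/4 ]
R3 ← R3 + 33·R2
  [ 1   -1/8   3/16      0  |  -11/8 ]
  [ 0      1  -9/58  -8/29  |  53/29 ]
  [ 0      0  11/29  26/29  |   9/29 ]
  [ 0  -27/4    9/8      2  |  -49/4 ]
R4 ← R4 + 27/4·R2
  [ 1  -1/8   3/16      0  |  -11/8 ]
  [ 0     1  -9/58  -8/29  |  53/29 ]
  [ 0     0  11/29  26/29  |   9/29 ]
  [ 0     0  9/116   4/29  |   5/58 ]
R3 ← 29/11·R3
  [ 1  -1/8   3/16      0  |  -11/8 ]
  [ 0     1  -9/58  -8/29  |  53/29 ]
  [ 0     0      1  26/11  |   9/11 ]
  [ 0     0  9/116   4/29  |   5/58 ]
R4 ← R4 − 9/116·R3
  [ 1  -1/8   3/16      0  |  -11/8 ]
  [ 0     1  -9/58  -8/29  |  53/29 ]
  [ 0     0      1  26/11  |   9/11 ]
  [ 0     0      0  -1/22  |   1/44 ]
R4 ← -22·R4
  [ 1  -1/8   3/16      0  |  -11/8 ]
  [ 0     1  -9/58  -8/29  |  53/29 ]
  [ 0     0      1  26/11  |   9/11 ]
  [ 0     0      0      1  |   -1/2 ]
R3 ← R3 − 26/11·R4
  [ 1  -1/8   3/16      0  |  -11/8 ]
  [ 0     1  -9/58  -8/29  |  53/29 ]
  [ 0     0      1      0  |      2 ]
  [ 0     0      0      1  |   -1/2 ]
R2 ← R2 + 8/29·R4
  [ 1  -1/8   3/16  0  |  -11/8 ]
  [ 0     1  -9/58  0  |  49/29 ]
  [ 0     0      1  0  |      2 ]
  [ 0     0      0  1  |   -1/2 ]
R2 ← R2 + 9/58·R3
  [ 1  -1/8  3/16  0  |  -11/8 ]
  [ 0     1     0  0  |      2 ]
  [ 0     0     1  0  |      2 ]
  [ 0     0     0  1  |   -1/2 ]
R1 ← R1 − 3/16·R3
  [ 1  -1/8  0  0  |  -7/4 ]
  [ 0     1  0  0  |     2 ]
  [ 0     0  1  0  |     2 ]
  [ 0     0  0  1  |  -1/2 ]
R1 ← R1 + 1/8·R2
  [ 1  0  0  0  |  -3/2 ]
  [ 0  1  0  0  |     2 ]
  [ 0  0  1  0  |     2 ]
  [ 0  0  0  1  |  -1/2 ]
Reading off the last column: u = -3/2, v = 2, w = 2, t = -1/2.

(-3/2, 2, 2, -1/2)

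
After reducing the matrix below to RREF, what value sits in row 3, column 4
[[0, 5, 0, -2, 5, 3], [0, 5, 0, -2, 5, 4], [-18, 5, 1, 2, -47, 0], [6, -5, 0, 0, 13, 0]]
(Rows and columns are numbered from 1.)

-2

Swap r1 and r3.
  [ -18   5  1   2  -47  0 ]
  [   0   5  0  -2    5  4 ]
  [   0   5  0  -2    5  3 ]
  [   6  -5  0   0   13  0 ]
Multiply r1 by -1/18.
  [ 1  -5/18  -1/18  -1/9  47/18  0 ]
  [ 0      5      0    -2      5  4 ]
  [ 0      5      0    -2      5  3 ]
  [ 6     -5      0     0     13  0 ]
Subtract 6 times r1 from r4.
  [ 1  -5/18  -1/18  -1/9  47/18  0 ]
  [ 0      5      0    -2      5  4 ]
  [ 0      5      0    -2      5  3 ]
  [ 0  -10/3    1/3   2/3   -8/3  0 ]
Multiply r2 by 1/5.
  [ 1  -5/18  -1/18  -1/9  47/18    0 ]
  [ 0      1      0  -2/5      1  4/5 ]
  [ 0      5      0    -2      5    3 ]
  [ 0  -10/3    1/3   2/3   -8/3    0 ]
Subtract 5 times r2 from r3.
  [ 1  -5/18  -1/18  -1/9  47/18    0 ]
  [ 0      1      0  -2/5      1  4/5 ]
  [ 0      0      0     0      0   -1 ]
  [ 0  -10/3    1/3   2/3   -8/3    0 ]
Add 10/3 times r2 to r4.
  [ 1  -5/18  -1/18  -1/9  47/18    0 ]
  [ 0      1      0  -2/5      1  4/5 ]
  [ 0      0      0     0      0   -1 ]
  [ 0      0    1/3  -2/3    2/3  8/3 ]
Swap r3 and r4.
  [ 1  -5/18  -1/18  -1/9  47/18    0 ]
  [ 0      1      0  -2/5      1  4/5 ]
  [ 0      0    1/3  -2/3    2/3  8/3 ]
  [ 0      0      0     0      0   -1 ]
Multiply r3 by 3.
  [ 1  -5/18  -1/18  -1/9  47/18    0 ]
  [ 0      1      0  -2/5      1  4/5 ]
  [ 0      0      1    -2      2    8 ]
  [ 0      0      0     0      0   -1 ]
Multiply r4 by -1.
  [ 1  -5/18  -1/18  -1/9  47/18    0 ]
  [ 0      1      0  -2/5      1  4/5 ]
  [ 0      0      1    -2      2    8 ]
  [ 0      0      0     0      0    1 ]
Subtract 8 times r4 from r3.
  [ 1  -5/18  -1/18  -1/9  47/18    0 ]
  [ 0      1      0  -2/5      1  4/5 ]
  [ 0      0      1    -2      2    0 ]
  [ 0      0      0     0      0    1 ]
Subtract 4/5 times r4 from r2.
  [ 1  -5/18  -1/18  -1/9  47/18  0 ]
  [ 0      1      0  -2/5      1  0 ]
  [ 0      0      1    -2      2  0 ]
  [ 0      0      0     0      0  1 ]
Add 1/18 times r3 to r1.
  [ 1  -5/18  0  -2/9  49/18  0 ]
  [ 0      1  0  -2/5      1  0 ]
  [ 0      0  1    -2      2  0 ]
  [ 0      0  0     0      0  1 ]
Add 5/18 times r2 to r1.
  [ 1  0  0  -1/3  3  0 ]
  [ 0  1  0  -2/5  1  0 ]
  [ 0  0  1    -2  2  0 ]
  [ 0  0  0     0  0  1 ]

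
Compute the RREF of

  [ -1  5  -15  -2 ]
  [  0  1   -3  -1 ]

Multiply ρ1 by -1.
  [ 1  -5  15   2 ]
  [ 0   1  -3  -1 ]
Add 5 times ρ2 to ρ1.
  [ 1  0   0  -3 ]
  [ 0  1  -3  -1 ]

[[1, 0, 0, -3], [0, 1, -3, -1]]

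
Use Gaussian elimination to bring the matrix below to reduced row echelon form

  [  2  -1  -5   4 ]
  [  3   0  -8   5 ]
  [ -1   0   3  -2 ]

[[1, 0, 0, -1], [0, 1, 0, -1], [0, 0, 1, -1]]

Multiply ρ1 by 1/2.
  [  1  -1/2  -5/2   2 ]
  [  3     0    -8   5 ]
  [ -1     0     3  -2 ]
Subtract 3 times ρ1 from ρ2.
  [  1  -1/2  -5/2   2 ]
  [  0   3/2  -1/2  -1 ]
  [ -1     0     3  -2 ]
Add ρ1 to ρ3.
  [ 1  -1/2  -5/2   2 ]
  [ 0   3/2  -1/2  -1 ]
  [ 0  -1/2   1/2   0 ]
Multiply ρ2 by 2/3.
  [ 1  -1/2  -5/2     2 ]
  [ 0     1  -1/3  -2/3 ]
  [ 0  -1/2   1/2     0 ]
Add 1/2 times ρ2 to ρ3.
  [ 1  -1/2  -5/2     2 ]
  [ 0     1  -1/3  -2/3 ]
  [ 0     0   1/3  -1/3 ]
Multiply ρ3 by 3.
  [ 1  -1/2  -5/2     2 ]
  [ 0     1  -1/3  -2/3 ]
  [ 0     0     1    -1 ]
Add 1/3 times ρ3 to ρ2.
  [ 1  -1/2  -5/2   2 ]
  [ 0     1     0  -1 ]
  [ 0     0     1  -1 ]
Add 5/2 times ρ3 to ρ1.
  [ 1  -1/2  0  -1/2 ]
  [ 0     1  0    -1 ]
  [ 0     0  1    -1 ]
Add 1/2 times ρ2 to ρ1.
  [ 1  0  0  -1 ]
  [ 0  1  0  -1 ]
  [ 0  0  1  -1 ]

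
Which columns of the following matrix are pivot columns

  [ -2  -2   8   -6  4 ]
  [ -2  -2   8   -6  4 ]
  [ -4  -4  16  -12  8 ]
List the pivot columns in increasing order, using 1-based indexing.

Multiply R1 by -1/2.
  [  1   1  -4    3  -2 ]
  [ -2  -2   8   -6   4 ]
  [ -4  -4  16  -12   8 ]
Add 2 times R1 to R2.
  [  1   1  -4    3  -2 ]
  [  0   0   0    0   0 ]
  [ -4  -4  16  -12   8 ]
Add 4 times R1 to R3.
  [ 1  1  -4  3  -2 ]
  [ 0  0   0  0   0 ]
  [ 0  0   0  0   0 ]
Pivot columns are the columns containing a leading 1.

1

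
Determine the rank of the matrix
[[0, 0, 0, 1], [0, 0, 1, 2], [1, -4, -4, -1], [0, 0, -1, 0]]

rank = 3

r1 <=> r3
  [ 1  -4  -4  -1 ]
  [ 0   0   1   2 ]
  [ 0   0   0   1 ]
  [ 0   0  -1   0 ]
r4 := r4 + r2
  [ 1  -4  -4  -1 ]
  [ 0   0   1   2 ]
  [ 0   0   0   1 ]
  [ 0   0   0   2 ]
r4 := r4 − 2·r3
  [ 1  -4  -4  -1 ]
  [ 0   0   1   2 ]
  [ 0   0   0   1 ]
  [ 0   0   0   0 ]
r2 := r2 − 2·r3
  [ 1  -4  -4  -1 ]
  [ 0   0   1   0 ]
  [ 0   0   0   1 ]
  [ 0   0   0   0 ]
r1 := r1 + r3
  [ 1  -4  -4  0 ]
  [ 0   0   1  0 ]
  [ 0   0   0  1 ]
  [ 0   0   0  0 ]
r1 := r1 + 4·r2
  [ 1  -4  0  0 ]
  [ 0   0  1  0 ]
  [ 0   0  0  1 ]
  [ 0   0  0  0 ]
The reduced form has 3 nonzero rows.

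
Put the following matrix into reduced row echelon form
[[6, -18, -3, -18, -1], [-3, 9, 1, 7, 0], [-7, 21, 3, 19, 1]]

R1 → 1/6·R1
  [  1  -3  -1/2  -3  -1/6 ]
  [ -3   9     1   7     0 ]
  [ -7  21     3  19     1 ]
R2 → R2 + 3·R1
  [  1  -3  -1/2  -3  -1/6 ]
  [  0   0  -1/2  -2  -1/2 ]
  [ -7  21     3  19     1 ]
R3 → R3 + 7·R1
  [ 1  -3  -1/2  -3  -1/6 ]
  [ 0   0  -1/2  -2  -1/2 ]
  [ 0   0  -1/2  -2  -1/6 ]
R2 → -2·R2
  [ 1  -3  -1/2  -3  -1/6 ]
  [ 0   0     1   4     1 ]
  [ 0   0  -1/2  -2  -1/6 ]
R3 → R3 + 1/2·R2
  [ 1  -3  -1/2  -3  -1/6 ]
  [ 0   0     1   4     1 ]
  [ 0   0     0   0   1/3 ]
R3 → 3·R3
  [ 1  -3  -1/2  -3  -1/6 ]
  [ 0   0     1   4     1 ]
  [ 0   0     0   0     1 ]
R2 → R2 − R3
  [ 1  -3  -1/2  -3  -1/6 ]
  [ 0   0     1   4     0 ]
  [ 0   0     0   0     1 ]
R1 → R1 + 1/6·R3
  [ 1  -3  -1/2  -3  0 ]
  [ 0   0     1   4  0 ]
  [ 0   0     0   0  1 ]
R1 → R1 + 1/2·R2
  [ 1  -3  0  -1  0 ]
  [ 0   0  1   4  0 ]
  [ 0   0  0   0  1 ]

[[1, -3, 0, -1, 0], [0, 0, 1, 4, 0], [0, 0, 0, 0, 1]]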